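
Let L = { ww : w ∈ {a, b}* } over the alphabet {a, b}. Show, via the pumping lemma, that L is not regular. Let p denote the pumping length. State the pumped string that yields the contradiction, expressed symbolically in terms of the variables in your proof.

Assume L is regular. Let p be the pumping length given by the pumping lemma.
Take w = a^p b^p a^p b^p = uu where u = a^pb^p; then w ∈ L and |w| = 4p ≥ p.
By the pumping lemma, w = xyz with |xy| ≤ p and |y| ≥ 1.
Since the first p symbols of w are all a's and |xy| ≤ p, y lies entirely in the leading a-block: y = a^k for some k with 1 ≤ k ≤ p.
Pump with i = 2: xy^2z = a^{p+k} b^p a^p b^p, of length 4p+k. Suppose this equals vv. The string starts with a and ends with b, so v does too; thus the boundary between the two copies of v is a b→a transition. There is exactly one such transition, at position 2p+k, so |v| = 2p+k and |vv| = 4p+2k ≠ 4p+k since k ≥ 1. So xy^2z ∉ L.
This is a contradiction; hence L is not regular.

a^{p+k} b^p a^p b^p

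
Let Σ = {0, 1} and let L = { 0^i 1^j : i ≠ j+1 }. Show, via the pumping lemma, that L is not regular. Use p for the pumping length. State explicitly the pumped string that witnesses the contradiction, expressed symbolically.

Assume L is regular. Let p be the pumping length given by the pumping lemma.
Choose w = 0^p 1^{p+p!-1}. Since p ≠ (p+p!-1)+1 = p+p!, w ∈ L; and |w| ≥ p.
By the pumping lemma, w = xyz with |xy| ≤ p and y is nonempty.
The first p characters of w are 0's, so xy (and hence y) consists only of 0's. Write y = 0^k, 1 ≤ k ≤ p.
Since 1 ≤ k ≤ p, k divides p!; set t = 1 + p!/k. Then xy^t z has p + (p!/k)·k = p + p! copies of 0. Now the 0-count is p+p! and (1-count)+1 = (p+p!-1)+1 = p+p!, so i ≠ j+1 fails. So xy^t z = 0^{p+p!} 1^{p+p!-1} ∉ L.
This is a contradiction; hence L is not regular.

0^{p+p!} 1^{p+p!-1}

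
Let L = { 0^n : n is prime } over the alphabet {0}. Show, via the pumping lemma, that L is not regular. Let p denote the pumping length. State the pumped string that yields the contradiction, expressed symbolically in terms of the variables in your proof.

0^{q(1+k)}

Toward a contradiction, assume L is regular with pumping length p.
Let q be a prime with q ≥ p+2 (infinitely many primes exist), and take w = 0^q ∈ L with |w| = q ≥ p.
By the pumping lemma, w = xyz with |xy| ≤ p and |y| ≥ 1.
Then y = 0^k for some k with 1 ≤ k ≤ p.
Since 1 ≤ k ≤ p, |xz| = q-k. Pump with i = q+1: |xy^{q+1}z| = (q-k)+(q+1)k = q+qk = q(1+k), which is composite (both factors ≥ 2). So xy^{q+1}z = 0^{q(1+k)} ∉ L.
Contradiction. Therefore L is not regular.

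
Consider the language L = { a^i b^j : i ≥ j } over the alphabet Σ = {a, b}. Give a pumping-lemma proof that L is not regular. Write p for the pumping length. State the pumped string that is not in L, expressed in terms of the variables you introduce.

a^{p-k} b^p

Toward a contradiction, assume L is regular with pumping length p.
Choose w = a^p b^p ∈ L, with |w| = 2p ≥ p.
The pumping lemma gives a decomposition w = xyz where |xy| ≤ p and y is nonempty.
The first p characters of w are a's, so xy (and hence y) consists only of a's. Write y = a^k, 1 ≤ k ≤ p.
Consider xy^0z = xz = a^{p-k} b^p. Since k ≥ 1, the a-count p-k is less than p, so i ≥ j fails; thus xz ∉ L.
Contradiction. Therefore L is not regular.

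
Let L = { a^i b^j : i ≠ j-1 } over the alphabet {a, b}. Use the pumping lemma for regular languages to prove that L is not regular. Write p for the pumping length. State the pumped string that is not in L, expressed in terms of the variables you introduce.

Assume L is regular; let p be its pumping constant.
Choose w = a^p b^{p+p!+1}. Since p ≠ (p+p!+1)-1 = p+p!, w ∈ L; and |w| ≥ p.
Write w = xyz as guaranteed by the lemma, with |xy| ≤ p and |y| ≥ 1.
Since the first p symbols of w are all a's and |xy| ≤ p, y lies entirely in the leading a-block: y = a^k for some k with 1 ≤ k ≤ p.
Since 1 ≤ k ≤ p, k divides p!; set t = 1 + p!/k. Then xy^t z has p + (p!/k)·k = p + p! copies of a. Now the a-count is p+p! and (b-count)-1 = (p+p!+1)-1 = p+p!, so i ≠ j-1 fails. So xy^t z = a^{p+p!} b^{p+p!+1} ∉ L.
This is a contradiction; hence L is not regular.

a^{p+p!} b^{p+p!+1}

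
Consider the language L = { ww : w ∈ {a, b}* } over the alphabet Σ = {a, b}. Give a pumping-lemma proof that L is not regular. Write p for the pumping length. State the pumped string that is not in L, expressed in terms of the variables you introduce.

a^{p+k} b^p a^p b^p

Assume L is regular. Let p be the pumping length given by the pumping lemma.
Take w = a^p b^p a^p b^p = uu where u = a^pb^p; then w ∈ L and |w| = 4p ≥ p.
By the pumping lemma, w = xyz with |xy| ≤ p and |y| > 0.
The first p characters of w are a's, so xy (and hence y) consists only of a's. Write y = a^k, 1 ≤ k ≤ p.
Pump with i = 2: xy^2z = a^{p+k} b^p a^p b^p, of length 4p+k. Suppose this equals vv. The string starts with a and ends with b, so v does too; thus the boundary between the two copies of v is a b→a transition. There is exactly one such transition, at position 2p+k, so |v| = 2p+k and |vv| = 4p+2k ≠ 4p+k since k ≥ 1. So xy^2z ∉ L.
This contradicts the pumping lemma, so L is not regular.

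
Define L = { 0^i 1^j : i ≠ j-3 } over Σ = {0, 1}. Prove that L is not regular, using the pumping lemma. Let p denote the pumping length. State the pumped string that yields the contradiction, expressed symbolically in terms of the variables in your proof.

Toward a contradiction, assume L is regular with pumping length p.
Choose w = 0^p 1^{p+p!+3}. Since p ≠ (p+p!+3)-3 = p+p!, w ∈ L; and |w| ≥ p.
By the pumping lemma, w = xyz with |xy| ≤ p and y is nonempty.
Because |xy| ≤ p and w begins with p copies of 0, we have y = 0^k with 1 ≤ k ≤ p.
Since 1 ≤ k ≤ p, k divides p!; set t = 1 + p!/k. Then xy^t z has p + (p!/k)·k = p + p! copies of 0. Now the 0-count is p+p! and (1-count)-3 = (p+p!+3)-3 = p+p!, so i ≠ j-3 fails. So xy^t z = 0^{p+p!} 1^{p+p!+3} ∉ L.
Contradiction. Therefore L is not regular.

0^{p+p!} 1^{p+p!+3}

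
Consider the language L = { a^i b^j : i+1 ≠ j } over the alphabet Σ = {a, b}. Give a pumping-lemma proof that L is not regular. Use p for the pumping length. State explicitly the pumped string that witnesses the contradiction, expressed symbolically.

a^{p+p!} b^{p+p!+1}

Assume L is regular. Let p be the pumping length given by the pumping lemma.
Choose w = a^p b^{p+p!+1}. Since p ≠ (p+p!+1)-1 = p+p!, w ∈ L; and |w| ≥ p.
The pumping lemma gives a decomposition w = xyz where |xy| ≤ p and |y| ≥ 1.
Since the first p symbols of w are all a's and |xy| ≤ p, y lies entirely in the leading a-block: y = a^k for some k with 1 ≤ k ≤ p.
Since 1 ≤ k ≤ p, k divides p!; set t = 1 + p!/k. Then xy^t z has p + (p!/k)·k = p + p! copies of a. Now the a-count is p+p! and (b-count)-1 = (p+p!+1)-1 = p+p!, so i+1 ≠ j fails. So xy^t z = a^{p+p!} b^{p+p!+1} ∉ L.
This contradicts the pumping lemma, so L is not regular.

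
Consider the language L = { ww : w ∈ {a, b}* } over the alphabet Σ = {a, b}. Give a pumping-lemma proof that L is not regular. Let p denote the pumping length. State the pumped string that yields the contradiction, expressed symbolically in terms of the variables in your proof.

a^{p+k} b^p a^p b^p

Assume L is regular; let p be its pumping constant.
Take w = a^p b^p a^p b^p = uu where u = a^pb^p; then w ∈ L and |w| = 4p ≥ p.
Write w = xyz as guaranteed by the lemma, with |xy| ≤ p and |y| ≥ 1.
Because |xy| ≤ p and w begins with p copies of a, we have y = a^k with 1 ≤ k ≤ p.
Pump with i = 2: xy^2z = a^{p+k} b^p a^p b^p, of length 4p+k. Suppose this equals vv. The string starts with a and ends with b, so v does too; thus the boundary between the two copies of v is a b→a transition. There is exactly one such transition, at position 2p+k, so |v| = 2p+k and |vv| = 4p+2k ≠ 4p+k since k ≥ 1. So xy^2z ∉ L.
This is a contradiction; hence L is not regular.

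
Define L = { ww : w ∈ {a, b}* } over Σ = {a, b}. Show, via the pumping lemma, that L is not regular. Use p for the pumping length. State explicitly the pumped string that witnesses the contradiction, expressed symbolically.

a^{p+k} b^p a^p b^p

Suppose for contradiction that L is regular, and let p be the pumping length.
Take w = a^p b^p a^p b^p = uu where u = a^pb^p; then w ∈ L and |w| = 4p ≥ p.
Write w = xyz as guaranteed by the lemma, with |xy| ≤ p and |y| ≥ 1.
Since the first p symbols of w are all a's and |xy| ≤ p, y lies entirely in the leading a-block: y = a^k for some k with 1 ≤ k ≤ p.
Pump with i = 2: xy^2z = a^{p+k} b^p a^p b^p, of length 4p+k. Suppose this equals vv. The string starts with a and ends with b, so v does too; thus the boundary between the two copies of v is a b→a transition. There is exactly one such transition, at position 2p+k, so |v| = 2p+k and |vv| = 4p+2k ≠ 4p+k since k ≥ 1. So xy^2z ∉ L.
This is a contradiction; hence L is not regular.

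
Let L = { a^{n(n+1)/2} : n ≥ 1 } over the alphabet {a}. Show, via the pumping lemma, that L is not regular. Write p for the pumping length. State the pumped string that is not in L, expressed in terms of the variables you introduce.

Assume L is regular. Let p be the pumping length given by the pumping lemma.
Take w = a^{p(p+1)/2} ∈ L with |w| = p(p+1)/2 ≥ p.
Write w = xyz as guaranteed by the lemma, with |xy| ≤ p and y is nonempty.
Then y = a^k for some k with 1 ≤ k ≤ p.
Pump with i = 2: xy^2z = a^{p(p+1)/2+k}. Since 1 ≤ k ≤ p, p(p+1)/2 < p(p+1)/2+k ≤ p(p+1)/2+p < (p+1)(p+2)/2, so p(p+1)/2+k is strictly between consecutive triangular numbers. So xy^2z ∉ L.
Contradiction. Therefore L is not regular.

a^{p(p+1)/2+k}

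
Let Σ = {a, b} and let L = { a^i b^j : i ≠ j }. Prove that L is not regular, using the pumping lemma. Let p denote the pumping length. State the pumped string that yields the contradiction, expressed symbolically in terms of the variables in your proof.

a^{p+p!} b^{p+p!}

Assume L is regular; let p be its pumping constant.
Choose w = a^p b^{p+p!}. Since p ≠ p+p!, w ∈ L; and |w| ≥ p.
By the pumping lemma, w = xyz with |xy| ≤ p and y is nonempty.
Since the first p symbols of w are all a's and |xy| ≤ p, y lies entirely in the leading a-block: y = a^k for some k with 1 ≤ k ≤ p.
Since 1 ≤ k ≤ p, k divides p!; set t = 1 + p!/k. Then xy^t z has p + (p!/k)·k = p + p! copies of a. Now the a-count equals the b-count, so i ≠ j fails. So xy^t z = a^{p+p!} b^{p+p!} ∉ L.
This is a contradiction; hence L is not regular.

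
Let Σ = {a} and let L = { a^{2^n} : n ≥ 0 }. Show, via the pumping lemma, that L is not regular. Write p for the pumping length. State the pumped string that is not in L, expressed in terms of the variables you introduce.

Suppose for contradiction that L is regular, and let p be the pumping length.
Take w = a^{2^p} ∈ L with |w| = 2^p ≥ p.
By the pumping lemma, w = xyz with |xy| ≤ p and y is nonempty.
Then y = a^k for some k with 1 ≤ k ≤ p.
Pump with i = 2: xy^2z = a^{2^p+k}. Since 1 ≤ k ≤ p < 2^p, we have 2^p < 2^p+k < 2^{p+1}, so 2^p+k is not a power of 2. So xy^2z ∉ L.
Contradiction. Therefore L is not regular.

a^{2^p+k}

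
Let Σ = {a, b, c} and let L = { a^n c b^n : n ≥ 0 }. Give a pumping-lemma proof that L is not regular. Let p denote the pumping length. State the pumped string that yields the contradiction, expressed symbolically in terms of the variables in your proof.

Toward a contradiction, assume L is regular with pumping length p.
Take w = a^p c b^p ∈ L with |w| = 2p+1 ≥ p.
By the pumping lemma, w = xyz with |xy| ≤ p and y is nonempty.
Because |xy| ≤ p and w begins with p copies of a, we have y = a^k with 1 ≤ k ≤ p.
Pump with i = 2: xy^2z = a^{p+k} c b^p, which would require p+k = p. But k ≥ 1, so xy^2z ∉ L.
This is a contradiction; hence L is not regular.

a^{p+k} c b^p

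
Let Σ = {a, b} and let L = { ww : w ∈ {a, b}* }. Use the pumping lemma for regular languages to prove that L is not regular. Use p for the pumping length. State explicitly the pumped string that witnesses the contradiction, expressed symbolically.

Suppose for contradiction that L is regular, and let p be the pumping length.
Take w = a^p b^p a^p b^p = uu where u = a^pb^p; then w ∈ L and |w| = 4p ≥ p.
Write w = xyz as guaranteed by the lemma, with |xy| ≤ p and |y| > 0.
The first p characters of w are a's, so xy (and hence y) consists only of a's. Write y = a^k, 1 ≤ k ≤ p.
Pump with i = 2: xy^2z = a^{p+k} b^p a^p b^p, of length 4p+k. Suppose this equals vv. The string starts with a and ends with b, so v does too; thus the boundary between the two copies of v is a b→a transition. There is exactly one such transition, at position 2p+k, so |v| = 2p+k and |vv| = 4p+2k ≠ 4p+k since k ≥ 1. So xy^2z ∉ L.
Contradiction. Therefore L is not regular.

a^{p+k} b^p a^p b^p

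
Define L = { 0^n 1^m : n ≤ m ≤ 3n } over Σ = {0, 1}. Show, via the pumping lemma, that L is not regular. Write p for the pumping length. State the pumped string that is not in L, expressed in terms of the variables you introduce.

0^{p+k} 1^p

Suppose for contradiction that L is regular, and let p be the pumping length.
Take w = 0^p 1^p ∈ L (since p ≤ p ≤ 3p), with |w| = 2p ≥ p.
Write w = xyz as guaranteed by the lemma, with |xy| ≤ p and y is nonempty.
Since the first p symbols of w are all 0's and |xy| ≤ p, y lies entirely in the leading 0-block: y = 0^k for some k with 1 ≤ k ≤ p.
Pump with i = 2: xy^2z = 0^{p+k} 1^p. Now n = p+k > p = m, so the condition n ≤ m fails. Thus xy^2z ∉ L.
This is a contradiction; hence L is not regular.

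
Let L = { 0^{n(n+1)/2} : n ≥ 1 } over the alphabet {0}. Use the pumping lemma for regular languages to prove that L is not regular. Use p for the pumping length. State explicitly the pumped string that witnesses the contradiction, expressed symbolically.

Toward a contradiction, assume L is regular with pumping length p.
Take w = 0^{p(p+1)/2} ∈ L with |w| = p(p+1)/2 ≥ p.
By the pumping lemma, w = xyz with |xy| ≤ p and y is nonempty.
Then y = 0^k for some k with 1 ≤ k ≤ p.
Pump with i = 2: xy^2z = 0^{p(p+1)/2+k}. Since 1 ≤ k ≤ p, p(p+1)/2 < p(p+1)/2+k ≤ p(p+1)/2+p < (p+1)(p+2)/2, so p(p+1)/2+k is strictly between consecutive triangular numbers. So xy^2z ∉ L.
This is a contradiction; hence L is not regular.

0^{p(p+1)/2+k}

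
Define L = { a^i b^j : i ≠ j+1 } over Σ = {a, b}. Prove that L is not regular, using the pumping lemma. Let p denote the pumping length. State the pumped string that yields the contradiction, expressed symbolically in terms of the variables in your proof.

Suppose for contradiction that L is regular, and let p be the pumping length.
Choose w = a^p b^{p+p!-1}. Since p ≠ (p+p!-1)+1 = p+p!, w ∈ L; and |w| ≥ p.
The pumping lemma gives a decomposition w = xyz where |xy| ≤ p and |y| ≥ 1.
The first p characters of w are a's, so xy (and hence y) consists only of a's. Write y = a^k, 1 ≤ k ≤ p.
Since 1 ≤ k ≤ p, k divides p!; set t = 1 + p!/k. Then xy^t z has p + (p!/k)·k = p + p! copies of a. Now the a-count is p+p! and (b-count)+1 = (p+p!-1)+1 = p+p!, so i ≠ j+1 fails. So xy^t z = a^{p+p!} b^{p+p!-1} ∉ L.
Contradiction. Therefore L is not regular.

a^{p+p!} b^{p+p!-1}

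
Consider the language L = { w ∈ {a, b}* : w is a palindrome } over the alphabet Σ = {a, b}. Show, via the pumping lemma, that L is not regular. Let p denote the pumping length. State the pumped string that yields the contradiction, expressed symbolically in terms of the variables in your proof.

Assume L is regular. Let p be the pumping length given by the pumping lemma.
Take w = a^p b a^p, a palindrome of length 2p+1 ≥ p.
Write w = xyz as guaranteed by the lemma, with |xy| ≤ p and |y| ≥ 1.
Because |xy| ≤ p and w begins with p copies of a, we have y = a^k with 1 ≤ k ≤ p.
Pump with i = 2: xy^2z = a^{p+k} b a^p. Its reverse is a^p b a^{p+k}, which differs from xy^2z since k ≥ 1. So xy^2z is not a palindrome and xy^2z ∉ L.
This contradicts the pumping lemma, so L is not regular.

a^{p+k} b a^p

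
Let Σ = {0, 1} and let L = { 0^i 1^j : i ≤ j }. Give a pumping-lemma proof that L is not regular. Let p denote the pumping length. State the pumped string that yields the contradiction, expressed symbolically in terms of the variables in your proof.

Assume L is regular; let p be its pumping constant.
Choose w = 0^p 1^p ∈ L, with |w| = 2p ≥ p.
The pumping lemma gives a decomposition w = xyz where |xy| ≤ p and |y| ≥ 1.
The first p characters of w are 0's, so xy (and hence y) consists only of 0's. Write y = 0^k, 1 ≤ k ≤ p.
Consider xy^2z = 0^{p+k} 1^p. Since k ≥ 1, the 0-count p+k exceeds the 1-count p, so i ≤ j fails; thus xy^2z ∉ L.
Contradiction. Therefore L is not regular.

0^{p+k} 1^p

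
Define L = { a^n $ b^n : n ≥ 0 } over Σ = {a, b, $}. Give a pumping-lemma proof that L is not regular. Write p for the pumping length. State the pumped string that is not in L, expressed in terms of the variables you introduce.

Assume L is regular. Let p be the pumping length given by the pumping lemma.
Take w = a^p $ b^p ∈ L with |w| = 2p+1 ≥ p.
By the pumping lemma, w = xyz with |xy| ≤ p and |y| > 0.
Since the first p symbols of w are all a's and |xy| ≤ p, y lies entirely in the leading a-block: y = a^k for some k with 1 ≤ k ≤ p.
Pump with i = 2: xy^2z = a^{p+k} $ b^p, which would require p+k = p. But k ≥ 1, so xy^2z ∉ L.
This contradicts the pumping lemma, so L is not regular.

a^{p+k} $ b^p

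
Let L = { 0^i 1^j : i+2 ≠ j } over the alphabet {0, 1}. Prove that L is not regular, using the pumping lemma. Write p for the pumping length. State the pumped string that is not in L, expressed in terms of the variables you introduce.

0^{p+p!} 1^{p+p!+2}

Suppose for contradiction that L is regular, and let p be the pumping length.
Choose w = 0^p 1^{p+p!+2}. Since p ≠ (p+p!+2)-2 = p+p!, w ∈ L; and |w| ≥ p.
Write w = xyz as guaranteed by the lemma, with |xy| ≤ p and y is nonempty.
Because |xy| ≤ p and w begins with p copies of 0, we have y = 0^k with 1 ≤ k ≤ p.
Since 1 ≤ k ≤ p, k divides p!; set t = 1 + p!/k. Then xy^t z has p + (p!/k)·k = p + p! copies of 0. Now the 0-count is p+p! and (1-count)-2 = (p+p!+2)-2 = p+p!, so i+2 ≠ j fails. So xy^t z = 0^{p+p!} 1^{p+p!+2} ∉ L.
This is a contradiction; hence L is not regular.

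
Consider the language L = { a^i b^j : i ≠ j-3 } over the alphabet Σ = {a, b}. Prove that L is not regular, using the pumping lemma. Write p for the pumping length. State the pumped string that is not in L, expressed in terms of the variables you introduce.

Assume L is regular. Let p be the pumping length given by the pumping lemma.
Choose w = a^p b^{p+p!+3}. Since p ≠ (p+p!+3)-3 = p+p!, w ∈ L; and |w| ≥ p.
Write w = xyz as guaranteed by the lemma, with |xy| ≤ p and y is nonempty.
Because |xy| ≤ p and w begins with p copies of a, we have y = a^k with 1 ≤ k ≤ p.
Since 1 ≤ k ≤ p, k divides p!; set t = 1 + p!/k. Then xy^t z has p + (p!/k)·k = p + p! copies of a. Now the a-count is p+p! and (b-count)-3 = (p+p!+3)-3 = p+p!, so i ≠ j-3 fails. So xy^t z = a^{p+p!} b^{p+p!+3} ∉ L.
Contradiction. Therefore L is not regular.

a^{p+p!} b^{p+p!+3}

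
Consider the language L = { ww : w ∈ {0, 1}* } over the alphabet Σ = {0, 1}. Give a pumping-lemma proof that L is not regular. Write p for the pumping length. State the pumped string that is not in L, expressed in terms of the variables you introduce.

0^{p+k} 1^p 0^p 1^p

Assume L is regular; let p be its pumping constant.
Take w = 0^p 1^p 0^p 1^p = uu where u = 0^p1^p; then w ∈ L and |w| = 4p ≥ p.
Write w = xyz as guaranteed by the lemma, with |xy| ≤ p and |y| > 0.
Because |xy| ≤ p and w begins with p copies of 0, we have y = 0^k with 1 ≤ k ≤ p.
Pump with i = 2: xy^2z = 0^{p+k} 1^p 0^p 1^p, of length 4p+k. Suppose this equals vv. The string starts with 0 and ends with 1, so v does too; thus the boundary between the two copies of v is a 1→0 transition. There is exactly one such transition, at position 2p+k, so |v| = 2p+k and |vv| = 4p+2k ≠ 4p+k since k ≥ 1. So xy^2z ∉ L.
This contradicts the pumping lemma, so L is not regular.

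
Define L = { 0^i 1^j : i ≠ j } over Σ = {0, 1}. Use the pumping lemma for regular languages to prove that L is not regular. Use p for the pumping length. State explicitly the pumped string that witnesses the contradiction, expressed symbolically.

Assume L is regular; let p be its pumping constant.
Choose w = 0^p 1^{p+p!}. Since p ≠ p+p!, w ∈ L; and |w| ≥ p.
Write w = xyz as guaranteed by the lemma, with |xy| ≤ p and |y| ≥ 1.
Because |xy| ≤ p and w begins with p copies of 0, we have y = 0^k with 1 ≤ k ≤ p.
Since 1 ≤ k ≤ p, k divides p!; set t = 1 + p!/k. Then xy^t z has p + (p!/k)·k = p + p! copies of 0. Now the 0-count equals the 1-count, so i ≠ j fails. So xy^t z = 0^{p+p!} 1^{p+p!} ∉ L.
Contradiction. Therefore L is not regular.

0^{p+p!} 1^{p+p!}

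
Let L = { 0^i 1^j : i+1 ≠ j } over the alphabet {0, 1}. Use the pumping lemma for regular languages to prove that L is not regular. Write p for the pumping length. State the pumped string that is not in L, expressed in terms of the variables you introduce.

Toward a contradiction, assume L is regular with pumping length p.
Choose w = 0^p 1^{p+p!+1}. Since p ≠ (p+p!+1)-1 = p+p!, w ∈ L; and |w| ≥ p.
Write w = xyz as guaranteed by the lemma, with |xy| ≤ p and |y| > 0.
Because |xy| ≤ p and w begins with p copies of 0, we have y = 0^k with 1 ≤ k ≤ p.
Since 1 ≤ k ≤ p, k divides p!; set t = 1 + p!/k. Then xy^t z has p + (p!/k)·k = p + p! copies of 0. Now the 0-count is p+p! and (1-count)-1 = (p+p!+1)-1 = p+p!, so i+1 ≠ j fails. So xy^t z = 0^{p+p!} 1^{p+p!+1} ∉ L.
This is a contradiction; hence L is not regular.

0^{p+p!} 1^{p+p!+1}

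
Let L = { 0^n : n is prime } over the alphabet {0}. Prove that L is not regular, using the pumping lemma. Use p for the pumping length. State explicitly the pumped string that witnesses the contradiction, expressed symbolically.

0^{q(1+k)}

Toward a contradiction, assume L is regular with pumping length p.
Let q be a prime with q ≥ p+2 (infinitely many primes exist), and take w = 0^q ∈ L with |w| = q ≥ p.
The pumping lemma gives a decomposition w = xyz where |xy| ≤ p and y is nonempty.
Then y = 0^k for some k with 1 ≤ k ≤ p.
Since 1 ≤ k ≤ p, |xz| = q-k. Pump with i = q+1: |xy^{q+1}z| = (q-k)+(q+1)k = q+qk = q(1+k), which is composite (both factors ≥ 2). So xy^{q+1}z = 0^{q(1+k)} ∉ L.
This is a contradiction; hence L is not regular.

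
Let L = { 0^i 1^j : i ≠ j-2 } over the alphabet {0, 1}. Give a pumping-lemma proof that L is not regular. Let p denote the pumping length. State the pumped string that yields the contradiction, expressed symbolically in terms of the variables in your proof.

0^{p+p!} 1^{p+p!+2}

Assume L is regular; let p be its pumping constant.
Choose w = 0^p 1^{p+p!+2}. Since p ≠ (p+p!+2)-2 = p+p!, w ∈ L; and |w| ≥ p.
The pumping lemma gives a decomposition w = xyz where |xy| ≤ p and |y| > 0.
The first p characters of w are 0's, so xy (and hence y) consists only of 0's. Write y = 0^k, 1 ≤ k ≤ p.
Since 1 ≤ k ≤ p, k divides p!; set t = 1 + p!/k. Then xy^t z has p + (p!/k)·k = p + p! copies of 0. Now the 0-count is p+p! and (1-count)-2 = (p+p!+2)-2 = p+p!, so i ≠ j-2 fails. So xy^t z = 0^{p+p!} 1^{p+p!+2} ∉ L.
This contradicts the pumping lemma, so L is not regular.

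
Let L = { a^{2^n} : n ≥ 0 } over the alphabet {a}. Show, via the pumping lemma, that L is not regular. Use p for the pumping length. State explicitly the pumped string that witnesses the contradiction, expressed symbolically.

Toward a contradiction, assume L is regular with pumping length p.
Take w = a^{2^p} ∈ L with |w| = 2^p ≥ p.
By the pumping lemma, w = xyz with |xy| ≤ p and |y| > 0.
Then y = a^k for some k with 1 ≤ k ≤ p.
Pump with i = 2: xy^2z = a^{2^p+k}. Since 1 ≤ k ≤ p < 2^p, we have 2^p < 2^p+k < 2^{p+1}, so 2^p+k is not a power of 2. So xy^2z ∉ L.
This is a contradiction; hence L is not regular.

a^{2^p+k}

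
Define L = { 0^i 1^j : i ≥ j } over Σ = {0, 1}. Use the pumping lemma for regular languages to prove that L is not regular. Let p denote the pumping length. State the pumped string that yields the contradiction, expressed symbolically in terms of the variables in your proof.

0^{p-k} 1^p

Suppose for contradiction that L is regular, and let p be the pumping length.
Choose w = 0^p 1^p ∈ L, with |w| = 2p ≥ p.
The pumping lemma gives a decomposition w = xyz where |xy| ≤ p and |y| > 0.
The first p characters of w are 0's, so xy (and hence y) consists only of 0's. Write y = 0^k, 1 ≤ k ≤ p.
Consider xy^0z = xz = 0^{p-k} 1^p. Since k ≥ 1, the 0-count p-k is less than p, so i ≥ j fails; thus xz ∉ L.
This is a contradiction; hence L is not regular.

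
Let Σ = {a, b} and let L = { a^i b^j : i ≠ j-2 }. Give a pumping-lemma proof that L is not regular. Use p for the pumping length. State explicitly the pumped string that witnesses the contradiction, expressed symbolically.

Toward a contradiction, assume L is regular with pumping length p.
Choose w = a^p b^{p+p!+2}. Since p ≠ (p+p!+2)-2 = p+p!, w ∈ L; and |w| ≥ p.
By the pumping lemma, w = xyz with |xy| ≤ p and y is nonempty.
The first p characters of w are a's, so xy (and hence y) consists only of a's. Write y = a^k, 1 ≤ k ≤ p.
Since 1 ≤ k ≤ p, k divides p!; set t = 1 + p!/k. Then xy^t z has p + (p!/k)·k = p + p! copies of a. Now the a-count is p+p! and (b-count)-2 = (p+p!+2)-2 = p+p!, so i ≠ j-2 fails. So xy^t z = a^{p+p!} b^{p+p!+2} ∉ L.
This is a contradiction; hence L is not regular.

a^{p+p!} b^{p+p!+2}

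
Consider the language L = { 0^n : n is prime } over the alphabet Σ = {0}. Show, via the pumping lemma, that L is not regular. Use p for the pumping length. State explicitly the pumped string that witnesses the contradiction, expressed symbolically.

Toward a contradiction, assume L is regular with pumping length p.
Let q be a prime with q ≥ p+2 (infinitely many primes exist), and take w = 0^q ∈ L with |w| = q ≥ p.
The pumping lemma gives a decomposition w = xyz where |xy| ≤ p and y is nonempty.
Then y = 0^k for some k with 1 ≤ k ≤ p.
Since 1 ≤ k ≤ p, |xz| = q-k. Pump with i = q+1: |xy^{q+1}z| = (q-k)+(q+1)k = q+qk = q(1+k), which is composite (both factors ≥ 2). So xy^{q+1}z = 0^{q(1+k)} ∉ L.
This is a contradiction; hence L is not regular.

0^{q(1+k)}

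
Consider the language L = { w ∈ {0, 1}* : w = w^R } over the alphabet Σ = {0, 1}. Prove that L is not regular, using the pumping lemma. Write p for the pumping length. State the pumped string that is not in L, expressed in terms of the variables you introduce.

Assume L is regular. Let p be the pumping length given by the pumping lemma.
Take w = 0^p 1 0^p, a palindrome of length 2p+1 ≥ p.
The pumping lemma gives a decomposition w = xyz where |xy| ≤ p and |y| > 0.
The first p characters of w are 0's, so xy (and hence y) consists only of 0's. Write y = 0^k, 1 ≤ k ≤ p.
Pump with i = 2: xy^2z = 0^{p+k} 1 0^p. Its reverse is 0^p 1 0^{p+k}, which differs from xy^2z since k ≥ 1. So xy^2z is not a palindrome and xy^2z ∉ L.
This contradicts the pumping lemma, so L is not regular.

0^{p+k} 1 0^p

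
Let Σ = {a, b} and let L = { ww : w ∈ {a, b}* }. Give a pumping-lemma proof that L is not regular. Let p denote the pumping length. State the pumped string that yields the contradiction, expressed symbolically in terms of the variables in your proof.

Assume L is regular. Let p be the pumping length given by the pumping lemma.
Take w = a^p b^p a^p b^p = uu where u = a^pb^p; then w ∈ L and |w| = 4p ≥ p.
By the pumping lemma, w = xyz with |xy| ≤ p and y is nonempty.
The first p characters of w are a's, so xy (and hence y) consists only of a's. Write y = a^k, 1 ≤ k ≤ p.
Pump with i = 2: xy^2z = a^{p+k} b^p a^p b^p, of length 4p+k. Suppose this equals vv. The string starts with a and ends with b, so v does too; thus the boundary between the two copies of v is a b→a transition. There is exactly one such transition, at position 2p+k, so |v| = 2p+k and |vv| = 4p+2k ≠ 4p+k since k ≥ 1. So xy^2z ∉ L.
Contradiction. Therefore L is not regular.

a^{p+k} b^p a^p b^p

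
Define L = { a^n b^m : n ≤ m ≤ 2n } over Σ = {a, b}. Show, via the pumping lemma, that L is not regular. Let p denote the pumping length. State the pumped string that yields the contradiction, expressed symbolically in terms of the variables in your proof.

Suppose for contradiction that L is regular, and let p be the pumping length.
Take w = a^p b^p ∈ L (since p ≤ p ≤ 2p), with |w| = 2p ≥ p.
The pumping lemma gives a decomposition w = xyz where |xy| ≤ p and y is nonempty.
Because |xy| ≤ p and w begins with p copies of a, we have y = a^k with 1 ≤ k ≤ p.
Pump with i = 2: xy^2z = a^{p+k} b^p. Now n = p+k > p = m, so the condition n ≤ m fails. Thus xy^2z ∉ L.
Contradiction. Therefore L is not regular.

a^{p+k} b^p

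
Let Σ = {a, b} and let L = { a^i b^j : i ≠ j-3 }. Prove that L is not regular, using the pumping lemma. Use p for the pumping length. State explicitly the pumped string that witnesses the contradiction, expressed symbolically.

a^{p+p!} b^{p+p!+3}

Assume L is regular. Let p be the pumping length given by the pumping lemma.
Choose w = a^p b^{p+p!+3}. Since p ≠ (p+p!+3)-3 = p+p!, w ∈ L; and |w| ≥ p.
Write w = xyz as guaranteed by the lemma, with |xy| ≤ p and |y| > 0.
The first p characters of w are a's, so xy (and hence y) consists only of a's. Write y = a^k, 1 ≤ k ≤ p.
Since 1 ≤ k ≤ p, k divides p!; set t = 1 + p!/k. Then xy^t z has p + (p!/k)·k = p + p! copies of a. Now the a-count is p+p! and (b-count)-3 = (p+p!+3)-3 = p+p!, so i ≠ j-3 fails. So xy^t z = a^{p+p!} b^{p+p!+3} ∉ L.
This is a contradiction; hence L is not regular.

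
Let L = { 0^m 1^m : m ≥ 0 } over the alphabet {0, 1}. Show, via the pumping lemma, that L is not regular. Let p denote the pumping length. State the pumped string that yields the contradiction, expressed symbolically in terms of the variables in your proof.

0^{p+k} 1^p

Toward a contradiction, assume L is regular with pumping length p.
Take w = 0^p 1^p. Then w ∈ L and |w| = 2p ≥ p.
The pumping lemma gives a decomposition w = xyz where |xy| ≤ p and |y| > 0.
The first p characters of w are 0's, so xy (and hence y) consists only of 0's. Write y = 0^k, 1 ≤ k ≤ p.
Pump with i = 2: xy^2z = 0^{p+k} 1^p. For this to lie in L we would need p = p+k, which forces k = 0. But k ≥ 1, so xy^2z ∉ L.
This is a contradiction; hence L is not regular.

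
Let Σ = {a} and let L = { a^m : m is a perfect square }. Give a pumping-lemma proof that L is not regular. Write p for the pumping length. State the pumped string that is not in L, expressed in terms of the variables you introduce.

Toward a contradiction, assume L is regular with pumping length p.
Take w = a^{p²} ∈ L with |w| = p² ≥ p.
By the pumping lemma, w = xyz with |xy| ≤ p and |y| ≥ 1.
Then y = a^k for some k with 1 ≤ k ≤ p.
Pump with i = 2: xy^2z = a^{p²+k}. Since 1 ≤ k ≤ p, p² < p²+k ≤ p²+p < (p+1)², so p²+k lies strictly between consecutive squares and is not a perfect square. So xy^2z ∉ L.
Contradiction. Therefore L is not regular.

a^{p²+k}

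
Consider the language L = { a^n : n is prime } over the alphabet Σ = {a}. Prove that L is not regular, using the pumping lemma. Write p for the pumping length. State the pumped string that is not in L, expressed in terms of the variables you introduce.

Suppose for contradiction that L is regular, and let p be the pumping length.
Let q be a prime with q ≥ p+2 (infinitely many primes exist), and take w = a^q ∈ L with |w| = q ≥ p.
Write w = xyz as guaranteed by the lemma, with |xy| ≤ p and |y| > 0.
Then y = a^k for some k with 1 ≤ k ≤ p.
Since 1 ≤ k ≤ p, |xz| = q-k. Pump with i = q+1: |xy^{q+1}z| = (q-k)+(q+1)k = q+qk = q(1+k), which is composite (both factors ≥ 2). So xy^{q+1}z = a^{q(1+k)} ∉ L.
Contradiction. Therefore L is not regular.

a^{q(1+k)}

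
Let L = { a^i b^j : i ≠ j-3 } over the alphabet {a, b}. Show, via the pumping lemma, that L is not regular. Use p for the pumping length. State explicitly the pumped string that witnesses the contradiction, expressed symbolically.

a^{p+p!} b^{p+p!+3}

Assume L is regular; let p be its pumping constant.
Choose w = a^p b^{p+p!+3}. Since p ≠ (p+p!+3)-3 = p+p!, w ∈ L; and |w| ≥ p.
By the pumping lemma, w = xyz with |xy| ≤ p and y is nonempty.
The first p characters of w are a's, so xy (and hence y) consists only of a's. Write y = a^k, 1 ≤ k ≤ p.
Since 1 ≤ k ≤ p, k divides p!; set t = 1 + p!/k. Then xy^t z has p + (p!/k)·k = p + p! copies of a. Now the a-count is p+p! and (b-count)-3 = (p+p!+3)-3 = p+p!, so i ≠ j-3 fails. So xy^t z = a^{p+p!} b^{p+p!+3} ∉ L.
This contradicts the pumping lemma, so L is not regular.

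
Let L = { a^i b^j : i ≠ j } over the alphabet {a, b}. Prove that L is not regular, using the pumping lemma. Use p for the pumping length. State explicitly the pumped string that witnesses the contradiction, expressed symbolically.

a^{p+p!} b^{p+p!}

Suppose for contradiction that L is regular, and let p be the pumping length.
Choose w = a^p b^{p+p!}. Since p ≠ p+p!, w ∈ L; and |w| ≥ p.
Write w = xyz as guaranteed by the lemma, with |xy| ≤ p and y is nonempty.
Since the first p symbols of w are all a's and |xy| ≤ p, y lies entirely in the leading a-block: y = a^k for some k with 1 ≤ k ≤ p.
Since 1 ≤ k ≤ p, k divides p!; set t = 1 + p!/k. Then xy^t z has p + (p!/k)·k = p + p! copies of a. Now the a-count equals the b-count, so i ≠ j fails. So xy^t z = a^{p+p!} b^{p+p!} ∉ L.
Contradiction. Therefore L is not regular.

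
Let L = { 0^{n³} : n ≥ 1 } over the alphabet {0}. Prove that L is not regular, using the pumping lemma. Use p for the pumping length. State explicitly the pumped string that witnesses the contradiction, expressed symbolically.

0^{p³+k}

Suppose for contradiction that L is regular, and let p be the pumping length.
Take w = 0^{p³} ∈ L with |w| = p³ ≥ p.
Write w = xyz as guaranteed by the lemma, with |xy| ≤ p and |y| > 0.
Then y = 0^k for some k with 1 ≤ k ≤ p.
Pump with i = 2: xy^2z = 0^{p³+k}. Since 1 ≤ k ≤ p, p³ < p³+k ≤ p³+p < p³+3p²+3p+1 = (p+1)³, so p³+k is not a perfect cube. So xy^2z ∉ L.
Contradiction. Therefore L is not regular.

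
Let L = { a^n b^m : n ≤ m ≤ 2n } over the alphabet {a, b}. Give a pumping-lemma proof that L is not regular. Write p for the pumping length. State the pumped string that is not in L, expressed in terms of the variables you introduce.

Assume L is regular. Let p be the pumping length given by the pumping lemma.
Take w = a^p b^p ∈ L (since p ≤ p ≤ 2p), with |w| = 2p ≥ p.
By the pumping lemma, w = xyz with |xy| ≤ p and |y| > 0.
Because |xy| ≤ p and w begins with p copies of a, we have y = a^k with 1 ≤ k ≤ p.
Pump with i = 2: xy^2z = a^{p+k} b^p. Now n = p+k > p = m, so the condition n ≤ m fails. Thus xy^2z ∉ L.
Contradiction. Therefore L is not regular.

a^{p+k} b^p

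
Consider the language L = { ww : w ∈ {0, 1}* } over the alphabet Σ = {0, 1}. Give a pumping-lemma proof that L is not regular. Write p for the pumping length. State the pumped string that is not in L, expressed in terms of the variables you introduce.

0^{p+k} 1^p 0^p 1^p

Toward a contradiction, assume L is regular with pumping length p.
Take w = 0^p 1^p 0^p 1^p = uu where u = 0^p1^p; then w ∈ L and |w| = 4p ≥ p.
By the pumping lemma, w = xyz with |xy| ≤ p and y is nonempty.
Because |xy| ≤ p and w begins with p copies of 0, we have y = 0^k with 1 ≤ k ≤ p.
Pump with i = 2: xy^2z = 0^{p+k} 1^p 0^p 1^p, of length 4p+k. Suppose this equals vv. The string starts with 0 and ends with 1, so v does too; thus the boundary between the two copies of v is a 1→0 transition. There is exactly one such transition, at position 2p+k, so |v| = 2p+k and |vv| = 4p+2k ≠ 4p+k since k ≥ 1. So xy^2z ∉ L.
This is a contradiction; hence L is not regular.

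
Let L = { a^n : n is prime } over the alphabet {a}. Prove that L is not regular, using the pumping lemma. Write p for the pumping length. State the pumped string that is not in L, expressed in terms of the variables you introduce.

a^{q(1+k)}

Assume L is regular; let p be its pumping constant.
Let q be a prime with q ≥ p+2 (infinitely many primes exist), and take w = a^q ∈ L with |w| = q ≥ p.
Write w = xyz as guaranteed by the lemma, with |xy| ≤ p and |y| ≥ 1.
Then y = a^k for some k with 1 ≤ k ≤ p.
Since 1 ≤ k ≤ p, |xz| = q-k. Pump with i = q+1: |xy^{q+1}z| = (q-k)+(q+1)k = q+qk = q(1+k), which is composite (both factors ≥ 2). So xy^{q+1}z = a^{q(1+k)} ∉ L.
Contradiction. Therefore L is not regular.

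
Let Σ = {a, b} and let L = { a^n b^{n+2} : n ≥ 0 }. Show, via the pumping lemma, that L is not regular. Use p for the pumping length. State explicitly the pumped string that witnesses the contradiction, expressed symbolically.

a^{p+k} b^{p+2}

Suppose for contradiction that L is regular, and let p be the pumping length.
Take w = a^p b^{p+2}. Then w ∈ L and |w| = 2p+2 ≥ p.
By the pumping lemma, w = xyz with |xy| ≤ p and y is nonempty.
The first p characters of w are a's, so xy (and hence y) consists only of a's. Write y = a^k, 1 ≤ k ≤ p.
Pump with i = 2: xy^2z = a^{p+k} b^{p+2}. For this to lie in L we would need p+2 = (p+k)+2, which forces k = 0. But k ≥ 1, so xy^2z ∉ L.
This contradicts the pumping lemma, so L is not regular.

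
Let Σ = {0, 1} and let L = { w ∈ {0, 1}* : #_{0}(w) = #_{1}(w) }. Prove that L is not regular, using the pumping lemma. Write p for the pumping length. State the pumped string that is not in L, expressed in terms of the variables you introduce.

0^{p+k} 1^p

Assume L is regular; let p be its pumping constant.
Choose w = 0^p 1^p ∈ L with |w| = 2p ≥ p.
By the pumping lemma, w = xyz with |xy| ≤ p and y is nonempty.
The first p characters of w are 0's, so xy (and hence y) consists only of 0's. Write y = 0^k, 1 ≤ k ≤ p.
Pump with i = 2: xy^2z = 0^{p+k} 1^p has p+k occurrences of 0 but only p of 1. Since k ≥ 1 the counts differ, so xy^2z ∉ L.
Contradiction. Therefore L is not regular.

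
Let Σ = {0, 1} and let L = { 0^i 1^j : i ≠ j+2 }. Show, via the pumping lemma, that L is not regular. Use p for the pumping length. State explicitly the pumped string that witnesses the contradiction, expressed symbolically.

0^{p+p!} 1^{p+p!-2}

Assume L is regular; let p be its pumping constant.
Choose w = 0^p 1^{p+p!-2}. Since p ≠ (p+p!-2)+2 = p+p!, w ∈ L; and |w| ≥ p.
Write w = xyz as guaranteed by the lemma, with |xy| ≤ p and y is nonempty.
Because |xy| ≤ p and w begins with p copies of 0, we have y = 0^k with 1 ≤ k ≤ p.
Since 1 ≤ k ≤ p, k divides p!; set t = 1 + p!/k. Then xy^t z has p + (p!/k)·k = p + p! copies of 0. Now the 0-count is p+p! and (1-count)+2 = (p+p!-2)+2 = p+p!, so i ≠ j+2 fails. So xy^t z = 0^{p+p!} 1^{p+p!-2} ∉ L.
This contradicts the pumping lemma, so L is not regular.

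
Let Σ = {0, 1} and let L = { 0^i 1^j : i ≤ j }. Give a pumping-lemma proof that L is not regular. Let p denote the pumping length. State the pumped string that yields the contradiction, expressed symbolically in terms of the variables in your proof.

Assume L is regular; let p be its pumping constant.
Choose w = 0^p 1^p ∈ L, with |w| = 2p ≥ p.
Write w = xyz as guaranteed by the lemma, with |xy| ≤ p and |y| ≥ 1.
Since the first p symbols of w are all 0's and |xy| ≤ p, y lies entirely in the leading 0-block: y = 0^k for some k with 1 ≤ k ≤ p.
Consider xy^2z = 0^{p+k} 1^p. Since k ≥ 1, the 0-count p+k exceeds the 1-count p, so i ≤ j fails; thus xy^2z ∉ L.
Contradiction. Therefore L is not regular.

0^{p+k} 1^p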